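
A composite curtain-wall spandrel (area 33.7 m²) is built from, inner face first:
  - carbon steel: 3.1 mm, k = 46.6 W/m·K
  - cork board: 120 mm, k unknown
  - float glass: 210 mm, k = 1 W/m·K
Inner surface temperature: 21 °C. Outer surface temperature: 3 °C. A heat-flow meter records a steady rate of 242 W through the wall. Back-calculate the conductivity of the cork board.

Series thermal resistances:
R_carbon steel = L/(kA) = 0.0031/(46.6×33.7) = 1.974×10^-6 K/W
R_float glass = L/(kA) = 0.21/(1×33.7) = 0.006231 K/W
Sum of known resistances R_other = 0.006233 K/W
Total R = ΔT/Q = 18/242 = 0.07438 K/W
R_cork board = R_total − R_other = 0.06815 K/W
k = L/(R·A) = 0.12/(0.06815×33.7)

k ≈ 0.0523 W/(m·K)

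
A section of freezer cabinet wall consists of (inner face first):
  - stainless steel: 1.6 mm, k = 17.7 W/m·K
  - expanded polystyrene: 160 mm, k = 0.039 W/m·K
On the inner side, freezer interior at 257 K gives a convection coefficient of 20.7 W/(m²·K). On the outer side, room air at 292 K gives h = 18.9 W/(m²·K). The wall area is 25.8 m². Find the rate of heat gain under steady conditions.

Q ≈ 215 W

Using the resistance-network approach (series):
R_inner film = 1/(h_i·A) = 1/(20.7×25.8) = 0.001872 K/W
R_stainless steel = L/(kA) = 0.0016/(17.7×25.8) = 3.504×10^-6 K/W
R_expanded polystyrene = L/(kA) = 0.16/(0.039×25.8) = 0.159 K/W
R_outer film = 1/(h_o·A) = 1/(18.9×25.8) = 0.002051 K/W
R_total = 0.1629 K/W
Q = ΔT / R_total = 35 / 0.1629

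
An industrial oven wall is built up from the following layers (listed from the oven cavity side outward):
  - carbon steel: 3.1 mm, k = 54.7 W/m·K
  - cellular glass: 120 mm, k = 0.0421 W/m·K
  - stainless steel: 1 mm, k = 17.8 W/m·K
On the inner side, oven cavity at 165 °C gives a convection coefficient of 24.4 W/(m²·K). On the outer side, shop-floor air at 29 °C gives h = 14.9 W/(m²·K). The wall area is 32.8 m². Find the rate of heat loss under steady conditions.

Q ≈ 1510 W

Series thermal resistances:
R_inner film = 1/(h_i·A) = 1/(24.4×32.8) = 0.00125 K/W
R_carbon steel = L/(kA) = 0.0031/(54.7×32.8) = 1.728×10^-6 K/W
R_cellular glass = L/(kA) = 0.12/(0.0421×32.8) = 0.0869 K/W
R_stainless steel = L/(kA) = 0.001/(17.8×32.8) = 1.713×10^-6 K/W
R_outer film = 1/(h_o·A) = 1/(14.9×32.8) = 0.002046 K/W
R_total = 0.0902 K/W
Q = ΔT / R_total = 136 / 0.0902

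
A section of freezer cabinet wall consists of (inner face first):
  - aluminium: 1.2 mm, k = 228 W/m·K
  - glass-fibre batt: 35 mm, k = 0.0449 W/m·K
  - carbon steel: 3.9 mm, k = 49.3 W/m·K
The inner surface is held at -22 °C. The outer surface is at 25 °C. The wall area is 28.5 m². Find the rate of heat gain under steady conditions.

Series thermal resistances:
R_aluminium = L/(kA) = 0.0012/(228×28.5) = 1.847×10^-7 K/W
R_glass-fibre batt = L/(kA) = 0.035/(0.0449×28.5) = 0.02735 K/W
R_carbon steel = L/(kA) = 0.0039/(49.3×28.5) = 2.776×10^-6 K/W
R_total = 0.02735 K/W
Q = ΔT / R_total = 47 / 0.02735

Q ≈ 1720 W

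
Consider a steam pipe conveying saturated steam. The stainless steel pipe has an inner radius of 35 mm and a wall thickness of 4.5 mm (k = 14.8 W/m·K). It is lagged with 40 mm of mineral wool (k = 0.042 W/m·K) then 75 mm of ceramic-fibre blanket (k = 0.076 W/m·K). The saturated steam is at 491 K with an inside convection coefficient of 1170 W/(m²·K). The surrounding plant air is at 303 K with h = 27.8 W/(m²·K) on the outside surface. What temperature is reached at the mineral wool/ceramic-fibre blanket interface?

Cylindrical conduction, so R = ln(r₂/r₁)/(2πkL) per layer, in series:
R_inner film = 1/(h_i·2πr₁L) = 1/(1170×2π×0.035×1) = 0.003887 K/W
R_stainless steel pipe wall = ln(39.5/35)/(2π×14.8×1) = 0.001301 K/W
R_mineral wool = ln(79.5/39.5)/(2π×0.042×1) = 2.651 K/W
R_ceramic-fibre blanket = ln(154.5/79.5)/(2π×0.076×1) = 1.391 K/W
R_outer film = 1/(h_o·2πr_oL) = 1/(27.8×2π×0.1545×1) = 0.03706 K/W
R_total = 4.084 K/W
Q = ΔT/R_total = 188/4.084
Q = 46 W/m
T_interface = T_inner − Q·ΣR(inner→interface) = 491 − 46×2.656

T ≈ 369 K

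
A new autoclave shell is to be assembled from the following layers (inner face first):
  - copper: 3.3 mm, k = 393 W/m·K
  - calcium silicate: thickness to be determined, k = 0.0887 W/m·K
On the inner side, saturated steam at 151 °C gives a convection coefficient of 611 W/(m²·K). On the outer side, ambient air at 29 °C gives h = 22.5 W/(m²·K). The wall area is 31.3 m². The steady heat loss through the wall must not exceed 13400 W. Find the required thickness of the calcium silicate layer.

L ≈ 21.2 mm

Thermal resistances in series:
R_inner film = 1/(h_i·A) = 1/(611×31.3) = 5.229×10^-5 K/W
R_copper = L/(kA) = 0.0033/(393×31.3) = 2.683×10^-7 K/W
R_outer film = 1/(h_o·A) = 1/(22.5×31.3) = 0.00142 K/W
Sum of the known resistances R_other = 0.001473 K/W
Required total resistance R_tot = ΔT/Q_allow = 122/13400 = 0.009104 K/W
R_calcium silicate = R_tot − R_other = 0.007632 K/W
L = R·k·A = 0.007632×0.0887×31.3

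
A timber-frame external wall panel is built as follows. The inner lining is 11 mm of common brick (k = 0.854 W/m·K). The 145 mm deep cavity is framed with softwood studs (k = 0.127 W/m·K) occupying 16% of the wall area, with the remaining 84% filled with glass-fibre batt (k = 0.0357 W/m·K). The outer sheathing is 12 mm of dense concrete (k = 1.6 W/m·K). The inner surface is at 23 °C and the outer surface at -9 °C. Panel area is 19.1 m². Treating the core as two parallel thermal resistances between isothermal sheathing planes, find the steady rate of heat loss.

Sheathing layers in series; stud and cavity paths in parallel between them.
R_inner = 0.011/(0.854×19.1) = 6.744×10^-4 K/W
R_stud  = 0.145/(0.127×0.16×19.1) = 0.3736 K/W
R_cav   = 0.145/(0.0357×0.84×19.1) = 0.2532 K/W
1/R_core = 1/R_stud + 1/R_cav → R_core = 0.1509 K/W
R_outer = 0.012/(1.6×19.1) = 3.927×10^-4 K/W
R_total = 0.152 K/W
Q = ΔT/R_total = 32/0.152

Q ≈ 211 W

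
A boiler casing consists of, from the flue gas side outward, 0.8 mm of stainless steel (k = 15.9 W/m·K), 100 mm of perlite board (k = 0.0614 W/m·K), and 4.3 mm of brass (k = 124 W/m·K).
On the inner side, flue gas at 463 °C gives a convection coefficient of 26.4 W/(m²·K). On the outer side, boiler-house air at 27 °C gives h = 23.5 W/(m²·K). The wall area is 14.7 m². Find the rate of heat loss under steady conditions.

Using the resistance-network approach (series):
R_inner film = 1/(h_i·A) = 1/(26.4×14.7) = 0.002577 K/W
R_stainless steel = L/(kA) = 0.0008/(15.9×14.7) = 3.423×10^-6 K/W
R_perlite board = L/(kA) = 0.1/(0.0614×14.7) = 0.1108 K/W
R_brass = L/(kA) = 0.0043/(124×14.7) = 2.359×10^-6 K/W
R_outer film = 1/(h_o·A) = 1/(23.5×14.7) = 0.002895 K/W
R_total = 0.1163 K/W
Q = ΔT / R_total = 436 / 0.1163

Q ≈ 3750 W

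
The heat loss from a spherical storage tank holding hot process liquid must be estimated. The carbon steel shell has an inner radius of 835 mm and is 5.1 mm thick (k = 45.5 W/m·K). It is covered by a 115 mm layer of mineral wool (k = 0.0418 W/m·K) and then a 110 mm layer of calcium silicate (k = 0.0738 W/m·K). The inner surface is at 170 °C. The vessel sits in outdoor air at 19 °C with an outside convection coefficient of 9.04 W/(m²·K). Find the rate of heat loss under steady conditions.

For a spherical shell R = (1/r₁ − 1/r₂)/(4πk); film R = 1/(h·4πr²). In series:
R_carbon steel shell = (1/0.835 − 1/0.8401)/(4π×45.5) = 1.272×10^-5 K/W
R_mineral wool = (1/0.8401 − 1/0.9551)/(4π×0.0418) = 0.2729 K/W
R_calcium silicate = (1/0.9551 − 1/1.0651)/(4π×0.0738) = 0.1166 K/W
R_outer film = 1/(h·4πr_o²) = 1/(9.04×4π×1.0651²) = 0.00776 K/W
R_total = 0.3972 K/W
Q = ΔT/R_total = 151/0.3972

Q ≈ 380 W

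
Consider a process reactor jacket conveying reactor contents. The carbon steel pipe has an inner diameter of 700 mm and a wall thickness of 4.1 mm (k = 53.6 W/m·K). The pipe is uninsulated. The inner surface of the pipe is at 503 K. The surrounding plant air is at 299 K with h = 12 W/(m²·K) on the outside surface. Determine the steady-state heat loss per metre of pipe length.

q′ ≈ 5440 W/m

Treating each annulus and film as a series resistance:
R_carbon steel pipe wall = ln(354.1/350)/(2π×53.6×1) = 3.458×10^-5 K/W
R_outer film = 1/(h_o·2πr_oL) = 1/(12×2π×0.3541×1) = 0.03746 K/W
R_total = 0.03749 K/W
Q = ΔT/R_total = 204/0.03749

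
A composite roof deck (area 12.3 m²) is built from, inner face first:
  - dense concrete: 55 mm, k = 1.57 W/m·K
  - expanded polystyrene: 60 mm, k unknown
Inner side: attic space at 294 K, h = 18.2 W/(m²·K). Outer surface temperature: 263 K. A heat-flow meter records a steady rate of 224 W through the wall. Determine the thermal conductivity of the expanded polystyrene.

Thermal resistances in series:
R_inner film = 1/(h_i·A) = 1/(18.2×12.3) = 0.004467 K/W
R_dense concrete = L/(kA) = 0.055/(1.57×12.3) = 0.002848 K/W
Sum of known resistances R_other = 0.007315 K/W
Total R = ΔT/Q = 31/224 = 0.1384 K/W
R_expanded polystyrene = R_total − R_other = 0.1311 K/W
k = L/(R·A) = 0.06/(0.1311×12.3)

k ≈ 0.0372 W/(m·K)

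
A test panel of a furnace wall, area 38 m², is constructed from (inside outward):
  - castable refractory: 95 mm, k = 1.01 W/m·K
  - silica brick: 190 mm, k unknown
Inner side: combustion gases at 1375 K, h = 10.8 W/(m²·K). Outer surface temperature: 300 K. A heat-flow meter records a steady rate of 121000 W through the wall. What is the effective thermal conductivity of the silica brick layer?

k ≈ 1.26 W/(m·K)

Treating each layer as a thermal resistance in series:
R_inner film = 1/(h_i·A) = 1/(10.8×38) = 0.002437 K/W
R_castable refractory = L/(kA) = 0.095/(1.01×38) = 0.002475 K/W
Sum of known resistances R_other = 0.004912 K/W
Total R = ΔT/Q = 1075/121000 = 0.008884 K/W
R_silica brick = R_total − R_other = 0.003972 K/W
k = L/(R·A) = 0.19/(0.003972×38)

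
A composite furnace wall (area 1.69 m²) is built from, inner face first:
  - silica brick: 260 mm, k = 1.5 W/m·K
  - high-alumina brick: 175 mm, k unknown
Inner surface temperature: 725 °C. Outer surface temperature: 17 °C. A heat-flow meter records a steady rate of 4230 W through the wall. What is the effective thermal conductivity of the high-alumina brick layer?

Model the wall as resistances in series:
R_silica brick = L/(kA) = 0.26/(1.5×1.69) = 0.1026 K/W
Sum of known resistances R_other = 0.1026 K/W
Total R = ΔT/Q = 708/4230 = 0.1674 K/W
R_high-alumina brick = R_total − R_other = 0.06481 K/W
k = L/(R·A) = 0.175/(0.06481×1.69)

k ≈ 1.6 W/(m·K)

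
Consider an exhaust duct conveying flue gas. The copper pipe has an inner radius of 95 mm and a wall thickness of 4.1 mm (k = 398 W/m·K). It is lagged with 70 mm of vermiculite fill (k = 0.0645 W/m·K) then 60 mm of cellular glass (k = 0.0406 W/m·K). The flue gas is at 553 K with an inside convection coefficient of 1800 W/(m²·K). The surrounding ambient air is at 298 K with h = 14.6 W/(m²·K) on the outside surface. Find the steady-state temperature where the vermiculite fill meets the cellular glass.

T ≈ 421 K

Treating each annulus and film as a series resistance:
R_inner film = 1/(h_i·2πr₁L) = 1/(1800×2π×0.095×1) = 9.307×10^-4 K/W
R_copper pipe wall = ln(99.1/95)/(2π×398×1) = 1.69×10^-5 K/W
R_vermiculite fill = ln(169.1/99.1)/(2π×0.0645×1) = 1.319 K/W
R_cellular glass = ln(229.1/169.1)/(2π×0.0406×1) = 1.19 K/W
R_outer film = 1/(h_o·2πr_oL) = 1/(14.6×2π×0.2291×1) = 0.04758 K/W
R_total = 2.557 K/W
Q = ΔT/R_total = 255/2.557
Q = 99.7 W/m
T_interface = T_inner − Q·ΣR(inner→interface) = 553 − 99.7×1.319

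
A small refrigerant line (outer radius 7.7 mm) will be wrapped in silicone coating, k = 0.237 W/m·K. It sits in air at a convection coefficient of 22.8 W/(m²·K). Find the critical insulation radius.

r_cr ≈ 10.4 mm

For a cylinder r_cr = k/h = 0.237/22.8
r_cr = 10.4 mm; since the bare radius (7.7 mm) is below r_cr, adding a thin layer of insulation will *increase* heat loss.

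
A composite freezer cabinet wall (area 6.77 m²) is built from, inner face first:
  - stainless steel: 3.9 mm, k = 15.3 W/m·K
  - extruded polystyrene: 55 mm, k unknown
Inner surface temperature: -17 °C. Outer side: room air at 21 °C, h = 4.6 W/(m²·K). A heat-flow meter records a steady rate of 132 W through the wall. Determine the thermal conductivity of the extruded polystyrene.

Using the resistance-network approach (series):
R_stainless steel = L/(kA) = 0.0039/(15.3×6.77) = 3.765×10^-5 K/W
R_outer film = 1/(h_o·A) = 1/(4.6×6.77) = 0.03211 K/W
Sum of known resistances R_other = 0.03215 K/W
Total R = ΔT/Q = 38/132 = 0.2879 K/W
R_extruded polystyrene = R_total − R_other = 0.2557 K/W
k = L/(R·A) = 0.055/(0.2557×6.77)

k ≈ 0.0318 W/(m·K)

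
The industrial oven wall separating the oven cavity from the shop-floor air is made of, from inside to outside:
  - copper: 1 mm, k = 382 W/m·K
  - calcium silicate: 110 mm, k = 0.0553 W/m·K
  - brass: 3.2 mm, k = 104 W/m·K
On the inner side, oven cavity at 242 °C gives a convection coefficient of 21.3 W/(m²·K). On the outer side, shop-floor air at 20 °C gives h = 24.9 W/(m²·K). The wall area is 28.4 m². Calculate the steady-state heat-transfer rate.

Q ≈ 3040 W

Series thermal resistances:
R_inner film = 1/(h_i·A) = 1/(21.3×28.4) = 0.001653 K/W
R_copper = L/(kA) = 0.001/(382×28.4) = 9.218×10^-8 K/W
R_calcium silicate = L/(kA) = 0.11/(0.0553×28.4) = 0.07004 K/W
R_brass = L/(kA) = 0.0032/(104×28.4) = 1.083×10^-6 K/W
R_outer film = 1/(h_o·A) = 1/(24.9×28.4) = 0.001414 K/W
R_total = 0.07311 K/W
Q = ΔT / R_total = 222 / 0.07311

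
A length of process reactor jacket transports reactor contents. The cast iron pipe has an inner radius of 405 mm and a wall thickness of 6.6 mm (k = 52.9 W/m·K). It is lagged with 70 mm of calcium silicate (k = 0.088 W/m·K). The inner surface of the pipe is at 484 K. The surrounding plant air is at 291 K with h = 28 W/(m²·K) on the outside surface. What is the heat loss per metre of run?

Treating each annulus and film as a series resistance:
R_cast iron pipe wall = ln(411.6/405)/(2π×52.9×1) = 4.863×10^-5 K/W
R_calcium silicate = ln(481.6/411.6)/(2π×0.088×1) = 0.2841 K/W
R_outer film = 1/(h_o·2πr_oL) = 1/(28×2π×0.4816×1) = 0.0118 K/W
R_total = 0.2959 K/W
Q = ΔT/R_total = 193/0.2959

q′ ≈ 652 W/m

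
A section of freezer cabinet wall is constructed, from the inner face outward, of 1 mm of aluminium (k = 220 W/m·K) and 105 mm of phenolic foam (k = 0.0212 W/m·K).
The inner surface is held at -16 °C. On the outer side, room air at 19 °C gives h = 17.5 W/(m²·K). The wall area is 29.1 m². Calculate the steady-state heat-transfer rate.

Q ≈ 203 W

Thermal resistances in series:
R_aluminium = L/(kA) = 0.001/(220×29.1) = 1.562×10^-7 K/W
R_phenolic foam = L/(kA) = 0.105/(0.0212×29.1) = 0.1702 K/W
R_outer film = 1/(h_o·A) = 1/(17.5×29.1) = 0.001964 K/W
R_total = 0.1722 K/W
Q = ΔT / R_total = 35 / 0.1722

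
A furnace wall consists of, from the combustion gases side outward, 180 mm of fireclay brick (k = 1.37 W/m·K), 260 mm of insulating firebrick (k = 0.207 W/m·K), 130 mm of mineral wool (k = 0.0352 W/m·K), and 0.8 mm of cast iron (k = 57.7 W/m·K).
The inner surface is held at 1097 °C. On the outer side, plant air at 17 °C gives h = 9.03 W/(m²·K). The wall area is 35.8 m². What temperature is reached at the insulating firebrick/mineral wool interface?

T ≈ 808 °C

Thermal resistances in series:
R_fireclay brick = L/(kA) = 0.18/(1.37×35.8) = 0.00367 K/W
R_insulating firebrick = L/(kA) = 0.26/(0.207×35.8) = 0.03508 K/W
R_mineral wool = L/(kA) = 0.13/(0.0352×35.8) = 0.1032 K/W
R_cast iron = L/(kA) = 0.0008/(57.7×35.8) = 3.873×10^-7 K/W
R_outer film = 1/(h_o·A) = 1/(9.03×35.8) = 0.003093 K/W
R_total = 0.145 K/W;  Q = ΔT/R_total = 1080/0.145 = 7448 W
T_interface = T_inner − Q·ΣR(inner→interface) = 1097 − 7450×0.03875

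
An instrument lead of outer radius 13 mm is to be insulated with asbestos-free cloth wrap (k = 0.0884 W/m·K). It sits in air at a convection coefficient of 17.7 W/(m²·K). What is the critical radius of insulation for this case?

For a cylinder r_cr = k/h = 0.0884/17.7
r_cr = 4.99 mm; since the bare radius (13 mm) is above r_cr, any added insulation will reduce heat loss.

r_cr ≈ 4.99 mm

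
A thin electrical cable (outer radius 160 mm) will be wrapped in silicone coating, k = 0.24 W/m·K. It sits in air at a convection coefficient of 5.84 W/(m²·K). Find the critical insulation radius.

r_cr ≈ 41.1 mm

For a cylinder r_cr = k/h = 0.24/5.84
r_cr = 41.1 mm; since the bare radius (160 mm) is above r_cr, any added insulation will reduce heat loss.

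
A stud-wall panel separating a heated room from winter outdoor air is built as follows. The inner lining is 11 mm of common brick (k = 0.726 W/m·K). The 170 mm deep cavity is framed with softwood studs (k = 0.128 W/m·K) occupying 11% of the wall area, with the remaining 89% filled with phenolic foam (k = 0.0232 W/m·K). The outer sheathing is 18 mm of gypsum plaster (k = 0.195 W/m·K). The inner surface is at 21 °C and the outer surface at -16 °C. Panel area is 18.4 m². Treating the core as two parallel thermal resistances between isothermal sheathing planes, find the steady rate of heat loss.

Q ≈ 136 W

Sheathing layers in series; stud and cavity paths in parallel between them.
R_inner = 0.011/(0.726×18.4) = 8.235×10^-4 K/W
R_stud  = 0.17/(0.128×0.11×18.4) = 0.6562 K/W
R_cav   = 0.17/(0.0232×0.89×18.4) = 0.4475 K/W
1/R_core = 1/R_stud + 1/R_cav → R_core = 0.266 K/W
R_outer = 0.018/(0.195×18.4) = 0.005017 K/W
R_total = 0.2719 K/W
Q = ΔT/R_total = 37/0.2719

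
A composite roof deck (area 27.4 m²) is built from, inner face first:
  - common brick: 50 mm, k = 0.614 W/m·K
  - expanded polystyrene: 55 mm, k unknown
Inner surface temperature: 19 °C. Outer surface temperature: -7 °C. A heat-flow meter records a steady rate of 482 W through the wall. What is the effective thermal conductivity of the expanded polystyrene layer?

Treating each layer as a thermal resistance in series:
R_common brick = L/(kA) = 0.05/(0.614×27.4) = 0.002972 K/W
Sum of known resistances R_other = 0.002972 K/W
Total R = ΔT/Q = 26/482 = 0.05394 K/W
R_expanded polystyrene = R_total − R_other = 0.05097 K/W
k = L/(R·A) = 0.055/(0.05097×27.4)

k ≈ 0.0394 W/(m·K)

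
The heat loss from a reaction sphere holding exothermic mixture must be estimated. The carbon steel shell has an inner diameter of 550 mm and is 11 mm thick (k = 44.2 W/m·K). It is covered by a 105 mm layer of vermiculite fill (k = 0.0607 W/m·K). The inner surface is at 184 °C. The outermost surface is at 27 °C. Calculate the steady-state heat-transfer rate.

Q ≈ 128 W

For a spherical shell R = (1/r₁ − 1/r₂)/(4πk); film R = 1/(h·4πr²). In series:
R_carbon steel shell = (1/0.275 − 1/0.286)/(4π×44.2) = 2.518×10^-4 K/W
R_vermiculite fill = (1/0.286 − 1/0.391)/(4π×0.0607) = 1.231 K/W
R_total = 1.231 K/W
Q = ΔT/R_total = 157/1.231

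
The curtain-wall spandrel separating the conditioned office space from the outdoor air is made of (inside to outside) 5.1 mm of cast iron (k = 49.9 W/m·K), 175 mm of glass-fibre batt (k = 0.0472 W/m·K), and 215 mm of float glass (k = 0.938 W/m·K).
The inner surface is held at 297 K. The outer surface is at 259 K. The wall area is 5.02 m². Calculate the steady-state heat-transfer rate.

Model the wall as resistances in series:
R_cast iron = L/(kA) = 0.0051/(49.9×5.02) = 2.036×10^-5 K/W
R_glass-fibre batt = L/(kA) = 0.175/(0.0472×5.02) = 0.7386 K/W
R_float glass = L/(kA) = 0.215/(0.938×5.02) = 0.04566 K/W
R_total = 0.7843 K/W
Q = ΔT / R_total = 38 / 0.7843

Q ≈ 48.5 W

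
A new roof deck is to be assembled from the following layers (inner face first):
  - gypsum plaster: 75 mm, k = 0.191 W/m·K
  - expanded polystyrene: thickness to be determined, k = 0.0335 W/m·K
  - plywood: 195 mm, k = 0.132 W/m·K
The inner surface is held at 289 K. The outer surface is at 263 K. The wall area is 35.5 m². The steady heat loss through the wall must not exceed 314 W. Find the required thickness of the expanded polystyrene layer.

Model the wall as resistances in series:
R_gypsum plaster = L/(kA) = 0.075/(0.191×35.5) = 0.01106 K/W
R_plywood = L/(kA) = 0.195/(0.132×35.5) = 0.04161 K/W
Sum of the known resistances R_other = 0.05267 K/W
Required total resistance R_tot = ΔT/Q_allow = 26/314 = 0.0828 K/W
R_expanded polystyrene = R_tot − R_other = 0.03013 K/W
L = R·k·A = 0.03013×0.0335×35.5

L ≈ 35.8 mm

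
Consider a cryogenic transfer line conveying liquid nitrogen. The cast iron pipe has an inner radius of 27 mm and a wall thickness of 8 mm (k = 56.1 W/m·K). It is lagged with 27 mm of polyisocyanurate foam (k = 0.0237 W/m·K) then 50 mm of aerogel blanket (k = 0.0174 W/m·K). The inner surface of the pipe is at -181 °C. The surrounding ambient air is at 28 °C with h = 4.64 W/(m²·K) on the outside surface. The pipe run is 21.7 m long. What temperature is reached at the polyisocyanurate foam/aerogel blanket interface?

Radial resistances (cylindrical: R_cond = ln(r_o/r_i)/(2πkL), R_conv = 1/(h·2πrL)):
R_cast iron pipe wall = ln(35/27)/(2π×56.1×21.7) = 3.393×10^-5 K/W
R_polyisocyanurate foam = ln(62/35)/(2π×0.0237×21.7) = 0.1769 K/W
R_aerogel blanket = ln(112/62)/(2π×0.0174×21.7) = 0.2493 K/W
R_outer film = 1/(h_o·2πr_oL) = 1/(4.64×2π×0.112×21.7) = 0.01411 K/W
R_total = 0.4404 K/W
Q = ΔT/R_total = 209/0.4404
Q = 475 W
T_interface = T_inner + Q·ΣR(inner→interface) = -181 + 475×0.177

T ≈ -97 °C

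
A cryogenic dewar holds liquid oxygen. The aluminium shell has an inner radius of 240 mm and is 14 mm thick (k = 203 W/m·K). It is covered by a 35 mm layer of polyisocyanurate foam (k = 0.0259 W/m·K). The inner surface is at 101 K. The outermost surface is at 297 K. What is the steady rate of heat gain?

Q ≈ 134 W

Radial (spherical) resistances in series:
R_aluminium shell = (1/0.24 − 1/0.254)/(4π×203) = 9.003×10^-5 K/W
R_polyisocyanurate foam = (1/0.254 − 1/0.289)/(4π×0.0259) = 1.465 K/W
R_total = 1.465 K/W
Q = ΔT/R_total = 196/1.465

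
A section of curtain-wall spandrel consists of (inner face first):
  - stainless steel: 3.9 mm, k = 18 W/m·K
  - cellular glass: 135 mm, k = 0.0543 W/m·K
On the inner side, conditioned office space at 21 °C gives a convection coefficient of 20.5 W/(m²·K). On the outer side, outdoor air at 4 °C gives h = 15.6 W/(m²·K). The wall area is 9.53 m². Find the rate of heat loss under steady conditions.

Treating each layer as a thermal resistance in series:
R_inner film = 1/(h_i·A) = 1/(20.5×9.53) = 0.005119 K/W
R_stainless steel = L/(kA) = 0.0039/(18×9.53) = 2.274×10^-5 K/W
R_cellular glass = L/(kA) = 0.135/(0.0543×9.53) = 0.2609 K/W
R_outer film = 1/(h_o·A) = 1/(15.6×9.53) = 0.006726 K/W
R_total = 0.2727 K/W
Q = ΔT / R_total = 17 / 0.2727

Q ≈ 62.3 W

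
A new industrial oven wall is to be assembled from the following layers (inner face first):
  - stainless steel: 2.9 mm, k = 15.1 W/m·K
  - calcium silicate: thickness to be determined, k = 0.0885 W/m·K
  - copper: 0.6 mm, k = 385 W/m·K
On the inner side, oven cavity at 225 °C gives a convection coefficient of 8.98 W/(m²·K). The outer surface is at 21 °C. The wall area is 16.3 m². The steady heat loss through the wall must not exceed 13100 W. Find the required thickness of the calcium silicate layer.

Thermal resistances in series:
R_inner film = 1/(h_i·A) = 1/(8.98×16.3) = 0.006832 K/W
R_stainless steel = L/(kA) = 0.0029/(15.1×16.3) = 1.178×10^-5 K/W
R_copper = L/(kA) = 0.0006/(385×16.3) = 9.561×10^-8 K/W
Sum of the known resistances R_other = 0.006844 K/W
Required total resistance R_tot = ΔT/Q_allow = 204/13100 = 0.01557 K/W
R_calcium silicate = R_tot − R_other = 0.008729 K/W
L = R·k·A = 0.008729×0.0885×16.3

L ≈ 12.6 mm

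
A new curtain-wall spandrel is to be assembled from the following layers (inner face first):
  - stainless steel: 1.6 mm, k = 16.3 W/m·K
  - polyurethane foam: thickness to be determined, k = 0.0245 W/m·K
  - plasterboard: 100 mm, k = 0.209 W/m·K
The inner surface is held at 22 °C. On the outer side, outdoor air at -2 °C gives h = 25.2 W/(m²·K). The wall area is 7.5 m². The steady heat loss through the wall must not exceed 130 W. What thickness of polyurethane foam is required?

Treating each layer as a thermal resistance in series:
R_stainless steel = L/(kA) = 0.0016/(16.3×7.5) = 1.309×10^-5 K/W
R_plasterboard = L/(kA) = 0.1/(0.209×7.5) = 0.0638 K/W
R_outer film = 1/(h_o·A) = 1/(25.2×7.5) = 0.005291 K/W
Sum of the known resistances R_other = 0.0691 K/W
Required total resistance R_tot = ΔT/Q_allow = 24/130 = 0.1846 K/W
R_polyurethane foam = R_tot − R_other = 0.1155 K/W
L = R·k·A = 0.1155×0.0245×7.5

L ≈ 21.2 mm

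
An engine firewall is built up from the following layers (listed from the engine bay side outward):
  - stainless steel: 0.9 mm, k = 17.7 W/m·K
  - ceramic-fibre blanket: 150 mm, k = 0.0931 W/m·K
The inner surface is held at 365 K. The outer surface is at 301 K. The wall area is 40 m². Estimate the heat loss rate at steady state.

Q ≈ 1590 W

Using the resistance-network approach (series):
R_stainless steel = L/(kA) = 0.0009/(17.7×40) = 1.271×10^-6 K/W
R_ceramic-fibre blanket = L/(kA) = 0.15/(0.0931×40) = 0.04028 K/W
R_total = 0.04028 K/W
Q = ΔT / R_total = 64 / 0.04028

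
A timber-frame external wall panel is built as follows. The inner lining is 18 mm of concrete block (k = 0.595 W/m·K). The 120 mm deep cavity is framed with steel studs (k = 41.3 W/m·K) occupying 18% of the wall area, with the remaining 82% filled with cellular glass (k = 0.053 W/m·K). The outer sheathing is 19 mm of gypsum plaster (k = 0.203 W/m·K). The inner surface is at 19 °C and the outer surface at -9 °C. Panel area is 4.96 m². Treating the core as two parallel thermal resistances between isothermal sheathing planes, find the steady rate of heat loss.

Sheathing layers in series; stud and cavity paths in parallel between them.
R_inner = 0.018/(0.595×4.96) = 0.006099 K/W
R_stud  = 0.12/(41.3×0.18×4.96) = 0.003254 K/W
R_cav   = 0.12/(0.053×0.82×4.96) = 0.5567 K/W
1/R_core = 1/R_stud + 1/R_cav → R_core = 0.003236 K/W
R_outer = 0.019/(0.203×4.96) = 0.01887 K/W
R_total = 0.0282 K/W
Q = ΔT/R_total = 28/0.0282

Q ≈ 993 W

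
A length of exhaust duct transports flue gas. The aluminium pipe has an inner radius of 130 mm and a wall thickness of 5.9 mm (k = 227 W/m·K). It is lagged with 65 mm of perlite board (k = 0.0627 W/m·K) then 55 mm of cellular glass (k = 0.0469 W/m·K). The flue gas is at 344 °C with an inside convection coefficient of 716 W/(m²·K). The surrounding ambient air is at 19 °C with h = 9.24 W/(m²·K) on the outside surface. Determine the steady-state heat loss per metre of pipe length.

q′ ≈ 173 W/m

Treating each annulus and film as a series resistance:
R_inner film = 1/(h_i·2πr₁L) = 1/(716×2π×0.13×1) = 0.00171 K/W
R_aluminium pipe wall = ln(135.9/130)/(2π×227×1) = 3.112×10^-5 K/W
R_perlite board = ln(200.9/135.9)/(2π×0.0627×1) = 0.9922 K/W
R_cellular glass = ln(255.9/200.9)/(2π×0.0469×1) = 0.8212 K/W
R_outer film = 1/(h_o·2πr_oL) = 1/(9.24×2π×0.2559×1) = 0.06731 K/W
R_total = 1.882 K/W
Q = ΔT/R_total = 325/1.882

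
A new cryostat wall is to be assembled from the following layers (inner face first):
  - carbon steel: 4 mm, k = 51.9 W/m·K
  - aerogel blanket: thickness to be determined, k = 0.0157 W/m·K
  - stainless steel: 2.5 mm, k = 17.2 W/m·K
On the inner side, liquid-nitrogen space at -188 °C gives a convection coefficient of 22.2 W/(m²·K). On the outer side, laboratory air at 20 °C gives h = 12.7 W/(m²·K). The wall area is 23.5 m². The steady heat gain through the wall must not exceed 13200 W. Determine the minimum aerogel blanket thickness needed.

L ≈ 3.87 mm

Thermal resistances in series:
R_inner film = 1/(h_i·A) = 1/(22.2×23.5) = 0.001917 K/W
R_carbon steel = L/(kA) = 0.004/(51.9×23.5) = 3.28×10^-6 K/W
R_stainless steel = L/(kA) = 0.0025/(17.2×23.5) = 6.185×10^-6 K/W
R_outer film = 1/(h_o·A) = 1/(12.7×23.5) = 0.003351 K/W
Sum of the known resistances R_other = 0.005277 K/W
Required total resistance R_tot = ΔT/Q_allow = 208/13200 = 0.01576 K/W
R_aerogel blanket = R_tot − R_other = 0.01048 K/W
L = R·k·A = 0.01048×0.0157×23.5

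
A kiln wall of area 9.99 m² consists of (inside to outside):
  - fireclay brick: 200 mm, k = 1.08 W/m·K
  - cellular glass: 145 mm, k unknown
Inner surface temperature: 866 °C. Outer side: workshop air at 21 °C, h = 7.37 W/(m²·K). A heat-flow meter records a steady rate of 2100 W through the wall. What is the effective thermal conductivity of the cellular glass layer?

k ≈ 0.0392 W/(m·K)

Using the resistance-network approach (series):
R_fireclay brick = L/(kA) = 0.2/(1.08×9.99) = 0.01854 K/W
R_outer film = 1/(h_o·A) = 1/(7.37×9.99) = 0.01358 K/W
Sum of known resistances R_other = 0.03212 K/W
Total R = ΔT/Q = 845/2100 = 0.4024 K/W
R_cellular glass = R_total − R_other = 0.3703 K/W
k = L/(R·A) = 0.145/(0.3703×9.99)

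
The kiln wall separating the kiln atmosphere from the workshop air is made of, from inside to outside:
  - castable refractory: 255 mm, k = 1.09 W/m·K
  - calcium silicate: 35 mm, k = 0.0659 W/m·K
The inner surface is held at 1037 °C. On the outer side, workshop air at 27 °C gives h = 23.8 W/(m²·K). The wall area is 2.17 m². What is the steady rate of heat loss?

Q ≈ 2720 W

Model the wall as resistances in series:
R_castable refractory = L/(kA) = 0.255/(1.09×2.17) = 0.1078 K/W
R_calcium silicate = L/(kA) = 0.035/(0.0659×2.17) = 0.2448 K/W
R_outer film = 1/(h_o·A) = 1/(23.8×2.17) = 0.01936 K/W
R_total = 0.3719 K/W
Q = ΔT / R_total = 1010 / 0.3719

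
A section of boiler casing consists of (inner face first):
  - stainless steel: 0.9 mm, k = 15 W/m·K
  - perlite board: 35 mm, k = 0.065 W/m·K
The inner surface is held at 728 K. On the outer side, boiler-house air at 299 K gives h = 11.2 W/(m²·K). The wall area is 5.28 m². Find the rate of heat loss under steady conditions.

Using the resistance-network approach (series):
R_stainless steel = L/(kA) = 0.0009/(15×5.28) = 1.136×10^-5 K/W
R_perlite board = L/(kA) = 0.035/(0.065×5.28) = 0.102 K/W
R_outer film = 1/(h_o·A) = 1/(11.2×5.28) = 0.01691 K/W
R_total = 0.1189 K/W
Q = ΔT / R_total = 429 / 0.1189

Q ≈ 3610 W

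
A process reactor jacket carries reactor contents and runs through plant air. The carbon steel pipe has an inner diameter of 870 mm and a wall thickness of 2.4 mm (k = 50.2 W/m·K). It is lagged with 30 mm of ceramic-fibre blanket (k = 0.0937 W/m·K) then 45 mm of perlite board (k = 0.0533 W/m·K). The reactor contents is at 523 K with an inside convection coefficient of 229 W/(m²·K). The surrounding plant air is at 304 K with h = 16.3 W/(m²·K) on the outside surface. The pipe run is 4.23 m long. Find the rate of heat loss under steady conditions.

Q ≈ 2270 W

Radial resistances (cylindrical: R_cond = ln(r_o/r_i)/(2πkL), R_conv = 1/(h·2πrL)):
R_inner film = 1/(h_i·2πr₁L) = 1/(229×2π×0.435×4.23) = 3.777×10^-4 K/W
R_carbon steel pipe wall = ln(437.4/435)/(2π×50.2×4.23) = 4.124×10^-6 K/W
R_ceramic-fibre blanket = ln(467.4/437.4)/(2π×0.0937×4.23) = 0.02664 K/W
R_perlite board = ln(512.4/467.4)/(2π×0.0533×4.23) = 0.06489 K/W
R_outer film = 1/(h_o·2πr_oL) = 1/(16.3×2π×0.5124×4.23) = 0.004505 K/W
R_total = 0.09641 K/W
Q = ΔT/R_total = 219/0.09641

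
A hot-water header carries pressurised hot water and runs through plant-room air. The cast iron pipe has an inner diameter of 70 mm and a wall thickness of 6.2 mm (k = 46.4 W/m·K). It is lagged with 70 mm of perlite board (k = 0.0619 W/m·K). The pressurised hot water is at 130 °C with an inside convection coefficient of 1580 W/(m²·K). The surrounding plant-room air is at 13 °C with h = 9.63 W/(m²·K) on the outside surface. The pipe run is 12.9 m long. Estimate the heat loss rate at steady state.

Per-layer cylindrical resistances, series-summed:
R_inner film = 1/(h_i·2πr₁L) = 1/(1580×2π×0.035×12.9) = 2.231×10^-4 K/W
R_cast iron pipe wall = ln(41.2/35)/(2π×46.4×12.9) = 4.337×10^-5 K/W
R_perlite board = ln(111.2/41.2)/(2π×0.0619×12.9) = 0.1979 K/W
R_outer film = 1/(h_o·2πr_oL) = 1/(9.63×2π×0.1112×12.9) = 0.01152 K/W
R_total = 0.2097 K/W
Q = ΔT/R_total = 117/0.2097

Q ≈ 558 W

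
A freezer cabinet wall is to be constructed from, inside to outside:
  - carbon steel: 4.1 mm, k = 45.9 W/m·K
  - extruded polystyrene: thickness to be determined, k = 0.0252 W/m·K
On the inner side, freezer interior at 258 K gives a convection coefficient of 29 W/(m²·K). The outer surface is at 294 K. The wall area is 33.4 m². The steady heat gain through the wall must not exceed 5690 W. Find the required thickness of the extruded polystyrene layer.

Series thermal resistances:
R_inner film = 1/(h_i·A) = 1/(29×33.4) = 0.001032 K/W
R_carbon steel = L/(kA) = 0.0041/(45.9×33.4) = 2.674×10^-6 K/W
Sum of the known resistances R_other = 0.001035 K/W
Required total resistance R_tot = ΔT/Q_allow = 36/5690 = 0.006327 K/W
R_extruded polystyrene = R_tot − R_other = 0.005292 K/W
L = R·k·A = 0.005292×0.0252×33.4

L ≈ 4.45 mm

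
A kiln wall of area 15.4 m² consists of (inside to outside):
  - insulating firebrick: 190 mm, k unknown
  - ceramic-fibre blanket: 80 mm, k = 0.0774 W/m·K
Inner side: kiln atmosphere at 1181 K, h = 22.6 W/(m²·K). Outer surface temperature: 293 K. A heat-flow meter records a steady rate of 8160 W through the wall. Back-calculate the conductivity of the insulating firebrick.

Model the wall as resistances in series:
R_inner film = 1/(h_i·A) = 1/(22.6×15.4) = 0.002873 K/W
R_ceramic-fibre blanket = L/(kA) = 0.08/(0.0774×15.4) = 0.06712 K/W
Sum of known resistances R_other = 0.06999 K/W
Total R = ΔT/Q = 888/8160 = 0.1088 K/W
R_insulating firebrick = R_total − R_other = 0.03883 K/W
k = L/(R·A) = 0.19/(0.03883×15.4)

k ≈ 0.318 W/(m·K)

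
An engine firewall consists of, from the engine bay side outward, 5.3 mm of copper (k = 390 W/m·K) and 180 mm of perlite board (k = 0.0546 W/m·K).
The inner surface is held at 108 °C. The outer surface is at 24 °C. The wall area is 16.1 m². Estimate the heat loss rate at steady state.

Q ≈ 410 W

Thermal resistances in series:
R_copper = L/(kA) = 0.0053/(390×16.1) = 8.441×10^-7 K/W
R_perlite board = L/(kA) = 0.18/(0.0546×16.1) = 0.2048 K/W
R_total = 0.2048 K/W
Q = ΔT / R_total = 84 / 0.2048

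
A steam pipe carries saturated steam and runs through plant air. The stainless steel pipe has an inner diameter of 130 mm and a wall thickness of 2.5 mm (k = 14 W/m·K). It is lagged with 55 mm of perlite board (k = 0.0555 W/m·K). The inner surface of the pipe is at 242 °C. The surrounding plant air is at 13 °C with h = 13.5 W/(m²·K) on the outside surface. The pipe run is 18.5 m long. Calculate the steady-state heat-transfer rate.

Q ≈ 2350 W

Treating each annulus and film as a series resistance:
R_stainless steel pipe wall = ln(67.5/65)/(2π×14×18.5) = 2.319×10^-5 K/W
R_perlite board = ln(122.5/67.5)/(2π×0.0555×18.5) = 0.09238 K/W
R_outer film = 1/(h_o·2πr_oL) = 1/(13.5×2π×0.1225×18.5) = 0.005202 K/W
R_total = 0.09761 K/W
Q = ΔT/R_total = 229/0.09761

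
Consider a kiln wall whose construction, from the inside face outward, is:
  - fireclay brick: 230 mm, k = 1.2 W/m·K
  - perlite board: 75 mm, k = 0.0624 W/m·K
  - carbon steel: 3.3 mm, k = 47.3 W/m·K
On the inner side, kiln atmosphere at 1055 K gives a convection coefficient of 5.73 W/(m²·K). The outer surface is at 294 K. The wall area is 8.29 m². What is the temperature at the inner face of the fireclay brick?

Treating each layer as a thermal resistance in series:
R_inner film = 1/(h_i·A) = 1/(5.73×8.29) = 0.02105 K/W
R_fireclay brick = L/(kA) = 0.23/(1.2×8.29) = 0.02312 K/W
R_perlite board = L/(kA) = 0.075/(0.0624×8.29) = 0.145 K/W
R_carbon steel = L/(kA) = 0.0033/(47.3×8.29) = 8.416×10^-6 K/W
R_total = 0.1892 K/W;  Q = ΔT/R_total = 761/0.1892 = 4023 W
T_interface = T_inner − Q·ΣR(inner→interface) = 1055 − 4020×0.02105

T ≈ 970 K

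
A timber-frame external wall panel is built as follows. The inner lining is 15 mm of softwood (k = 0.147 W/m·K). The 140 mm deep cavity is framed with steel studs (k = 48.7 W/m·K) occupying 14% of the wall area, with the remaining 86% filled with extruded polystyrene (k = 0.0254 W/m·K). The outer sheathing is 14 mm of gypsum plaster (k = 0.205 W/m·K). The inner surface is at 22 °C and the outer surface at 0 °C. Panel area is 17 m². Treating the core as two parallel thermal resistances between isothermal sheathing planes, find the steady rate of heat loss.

Sheathing layers in series; stud and cavity paths in parallel between them.
R_inner = 0.015/(0.147×17) = 0.006002 K/W
R_stud  = 0.14/(48.7×0.14×17) = 0.001208 K/W
R_cav   = 0.14/(0.0254×0.86×17) = 0.377 K/W
1/R_core = 1/R_stud + 1/R_cav → R_core = 0.001204 K/W
R_outer = 0.014/(0.205×17) = 0.004017 K/W
R_total = 0.01122 K/W
Q = ΔT/R_total = 22/0.01122

Q ≈ 1960 W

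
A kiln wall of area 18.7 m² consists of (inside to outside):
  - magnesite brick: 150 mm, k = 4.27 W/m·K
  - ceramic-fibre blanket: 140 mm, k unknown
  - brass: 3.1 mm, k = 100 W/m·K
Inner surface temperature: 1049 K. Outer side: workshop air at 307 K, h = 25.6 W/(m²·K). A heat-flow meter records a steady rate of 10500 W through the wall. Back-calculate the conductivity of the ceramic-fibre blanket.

k ≈ 0.112 W/(m·K)

Using the resistance-network approach (series):
R_magnesite brick = L/(kA) = 0.15/(4.27×18.7) = 0.001879 K/W
R_brass = L/(kA) = 0.0031/(100×18.7) = 1.658×10^-6 K/W
R_outer film = 1/(h_o·A) = 1/(25.6×18.7) = 0.002089 K/W
Sum of known resistances R_other = 0.003969 K/W
Total R = ΔT/Q = 742/10500 = 0.07067 K/W
R_ceramic-fibre blanket = R_total − R_other = 0.0667 K/W
k = L/(R·A) = 0.14/(0.0667×18.7)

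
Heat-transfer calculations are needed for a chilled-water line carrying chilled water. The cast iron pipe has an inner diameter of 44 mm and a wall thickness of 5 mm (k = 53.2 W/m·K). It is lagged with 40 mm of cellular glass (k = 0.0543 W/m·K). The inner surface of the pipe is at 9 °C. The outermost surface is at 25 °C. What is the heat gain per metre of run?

q′ ≈ 6 W/m

Radial resistances (cylindrical: R_cond = ln(r_o/r_i)/(2πkL), R_conv = 1/(h·2πrL)):
R_cast iron pipe wall = ln(27/22)/(2π×53.2×1) = 6.127×10^-4 K/W
R_cellular glass = ln(67/27)/(2π×0.0543×1) = 2.664 K/W
R_total = 2.664 K/W
Q = ΔT/R_total = 16/2.664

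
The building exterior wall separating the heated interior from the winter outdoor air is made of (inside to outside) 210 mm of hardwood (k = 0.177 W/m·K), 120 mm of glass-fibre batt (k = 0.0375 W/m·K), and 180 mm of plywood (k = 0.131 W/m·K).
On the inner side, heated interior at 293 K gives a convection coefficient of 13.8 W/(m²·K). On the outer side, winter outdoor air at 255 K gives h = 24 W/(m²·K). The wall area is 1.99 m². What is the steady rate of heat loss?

Q ≈ 12.9 W

Using the resistance-network approach (series):
R_inner film = 1/(h_i·A) = 1/(13.8×1.99) = 0.03641 K/W
R_hardwood = L/(kA) = 0.21/(0.177×1.99) = 0.5962 K/W
R_glass-fibre batt = L/(kA) = 0.12/(0.0375×1.99) = 1.608 K/W
R_plywood = L/(kA) = 0.18/(0.131×1.99) = 0.6905 K/W
R_outer film = 1/(h_o·A) = 1/(24×1.99) = 0.02094 K/W
R_total = 2.952 K/W
Q = ΔT / R_total = 38 / 2.952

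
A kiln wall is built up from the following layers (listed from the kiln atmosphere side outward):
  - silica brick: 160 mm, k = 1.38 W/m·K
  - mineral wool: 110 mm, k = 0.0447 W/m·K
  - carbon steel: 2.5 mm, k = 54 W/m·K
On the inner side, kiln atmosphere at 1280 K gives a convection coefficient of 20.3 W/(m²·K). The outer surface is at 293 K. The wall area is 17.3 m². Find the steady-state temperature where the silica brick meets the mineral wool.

Model the wall as resistances in series:
R_inner film = 1/(h_i·A) = 1/(20.3×17.3) = 0.002847 K/W
R_silica brick = L/(kA) = 0.16/(1.38×17.3) = 0.006702 K/W
R_mineral wool = L/(kA) = 0.11/(0.0447×17.3) = 0.1422 K/W
R_carbon steel = L/(kA) = 0.0025/(54×17.3) = 2.676×10^-6 K/W
R_total = 0.1518 K/W;  Q = ΔT/R_total = 987/0.1518 = 6502 W
T_interface = T_inner − Q·ΣR(inner→interface) = 1280 − 6500×0.009549

T ≈ 1220 K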